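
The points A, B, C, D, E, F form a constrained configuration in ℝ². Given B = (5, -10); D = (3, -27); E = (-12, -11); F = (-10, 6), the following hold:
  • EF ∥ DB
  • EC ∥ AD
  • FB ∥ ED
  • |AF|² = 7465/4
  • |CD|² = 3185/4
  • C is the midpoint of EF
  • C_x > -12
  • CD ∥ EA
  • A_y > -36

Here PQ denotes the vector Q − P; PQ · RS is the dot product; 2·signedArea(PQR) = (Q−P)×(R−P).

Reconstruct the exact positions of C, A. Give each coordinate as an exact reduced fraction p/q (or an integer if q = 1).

A = (2, -71/2)
C = (-11, -5/2)

1. C_x = -11  [C is the midpoint of EF]
2. C_y = -5/2  [C is the midpoint of EF]
   → C = (-11, -5/2)
3. A_x = 2  [EC ∥ AD ∩ CD ∥ EA]
4. A_y = -71/2  [EC ∥ AD ∩ CD ∥ EA]
   → A = (2, -71/2)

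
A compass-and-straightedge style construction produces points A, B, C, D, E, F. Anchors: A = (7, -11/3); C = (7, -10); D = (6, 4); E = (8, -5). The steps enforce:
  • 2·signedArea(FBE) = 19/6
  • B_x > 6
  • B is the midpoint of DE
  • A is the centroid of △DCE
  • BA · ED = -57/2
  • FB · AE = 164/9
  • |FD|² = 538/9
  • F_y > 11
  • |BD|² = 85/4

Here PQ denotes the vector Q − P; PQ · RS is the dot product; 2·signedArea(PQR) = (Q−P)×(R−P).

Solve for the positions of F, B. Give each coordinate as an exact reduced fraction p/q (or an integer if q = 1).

1. B_x = 7  [B is the midpoint of DE]
2. B_y = -1/2  [B is the midpoint of DE]
   → B = (7, -1/2)
3. F_x = 5  [2·signedArea(FBE) = 19/6 ∩ FB · AE = 164/9]
4. F_y = 35/3  [2·signedArea(FBE) = 19/6 ∩ FB · AE = 164/9]
   → F = (5, 35/3)

B = (7, -1/2)
F = (5, 35/3)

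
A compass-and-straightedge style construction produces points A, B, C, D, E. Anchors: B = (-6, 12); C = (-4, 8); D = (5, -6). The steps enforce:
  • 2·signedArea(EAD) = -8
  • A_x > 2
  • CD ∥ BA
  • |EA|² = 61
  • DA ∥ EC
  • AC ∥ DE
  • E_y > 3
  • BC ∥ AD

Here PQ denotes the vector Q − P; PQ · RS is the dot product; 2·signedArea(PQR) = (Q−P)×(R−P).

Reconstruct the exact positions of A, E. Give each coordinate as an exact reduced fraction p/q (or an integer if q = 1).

A = (3, -2)
E = (-2, 4)

1. A_x = 3  [BC ∥ AD ∩ CD ∥ BA]
2. A_y = -2  [BC ∥ AD ∩ CD ∥ BA]
   → A = (3, -2)
3. E_x = -2  [DA ∥ EC ∩ AC ∥ DE]
4. E_y = 4  [DA ∥ EC ∩ AC ∥ DE]
   → E = (-2, 4)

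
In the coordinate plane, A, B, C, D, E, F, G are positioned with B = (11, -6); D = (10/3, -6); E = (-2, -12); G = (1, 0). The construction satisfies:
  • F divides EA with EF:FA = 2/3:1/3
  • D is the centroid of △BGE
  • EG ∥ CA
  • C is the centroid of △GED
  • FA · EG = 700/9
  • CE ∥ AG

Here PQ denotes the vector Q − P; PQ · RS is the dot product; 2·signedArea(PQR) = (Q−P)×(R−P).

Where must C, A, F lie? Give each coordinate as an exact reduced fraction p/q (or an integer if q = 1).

A = (34/9, 6)
C = (7/9, -6)
F = (50/27, 0)

1. C_x = 7/9  [C is the centroid of △GED]
2. C_y = -6  [C is the centroid of △GED]
   → C = (7/9, -6)
3. A_x = 34/9  [CE ∥ AG ∩ EG ∥ CA]
4. A_y = 6  [CE ∥ AG ∩ EG ∥ CA]
   → A = (34/9, 6)
5. F_x = 50/27  [F divides EA with EF:FA = 2/3:1/3]
6. F_y = 0  [F divides EA with EF:FA = 2/3:1/3]
   → F = (50/27, 0)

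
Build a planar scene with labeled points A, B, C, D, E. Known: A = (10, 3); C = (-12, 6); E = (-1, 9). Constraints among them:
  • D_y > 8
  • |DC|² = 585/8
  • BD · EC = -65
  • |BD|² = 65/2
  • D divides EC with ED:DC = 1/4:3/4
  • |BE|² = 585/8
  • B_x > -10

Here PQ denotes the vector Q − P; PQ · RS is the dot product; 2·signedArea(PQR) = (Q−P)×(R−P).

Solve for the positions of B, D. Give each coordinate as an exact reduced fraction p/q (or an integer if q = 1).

B = (-37/4, 27/4)
D = (-15/4, 33/4)

1. D_x = -15/4  [D divides EC with ED:DC = 1/4:3/4]
2. D_y = 33/4  [D divides EC with ED:DC = 1/4:3/4]
   → D = (-15/4, 33/4)
3. B_x = -37/4  [line 11·x + 3·y + 163/2 = 0 ∩ |BE|² = 585/8]
4. B_y = 27/4  [line 11·x + 3·y + 163/2 = 0 ∩ |BE|² = 585/8]
   → B = (-37/4, 27/4)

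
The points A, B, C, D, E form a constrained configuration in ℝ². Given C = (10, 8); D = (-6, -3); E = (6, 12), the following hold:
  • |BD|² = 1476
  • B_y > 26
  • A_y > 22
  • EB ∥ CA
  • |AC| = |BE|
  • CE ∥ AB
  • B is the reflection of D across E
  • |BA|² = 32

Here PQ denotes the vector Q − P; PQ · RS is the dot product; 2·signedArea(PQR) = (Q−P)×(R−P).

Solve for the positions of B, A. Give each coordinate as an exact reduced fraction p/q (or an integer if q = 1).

A = (22, 23)
B = (18, 27)

1. B_x = 18  [B is the reflection of D across E]
2. B_y = 27  [B is the reflection of D across E]
   → B = (18, 27)
3. A_x = 22  [CE ∥ AB ∩ EB ∥ CA]
4. A_y = 23  [CE ∥ AB ∩ EB ∥ CA]
   → A = (22, 23)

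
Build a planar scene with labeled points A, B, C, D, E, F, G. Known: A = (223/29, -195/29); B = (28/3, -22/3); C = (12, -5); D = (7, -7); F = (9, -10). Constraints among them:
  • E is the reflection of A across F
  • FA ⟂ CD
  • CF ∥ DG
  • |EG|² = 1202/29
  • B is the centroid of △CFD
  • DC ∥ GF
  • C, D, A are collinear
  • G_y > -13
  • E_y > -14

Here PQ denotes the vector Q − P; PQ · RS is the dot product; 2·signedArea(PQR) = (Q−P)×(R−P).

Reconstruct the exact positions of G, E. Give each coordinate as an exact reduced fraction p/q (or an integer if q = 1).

1. G_x = 4  [DC ∥ GF ∩ CF ∥ DG]
2. G_y = -12  [DC ∥ GF ∩ CF ∥ DG]
   → G = (4, -12)
3. E_x = 299/29  [E is the reflection of A across F]
4. E_y = -385/29  [E is the reflection of A across F]
   → E = (299/29, -385/29)

E = (299/29, -385/29)
G = (4, -12)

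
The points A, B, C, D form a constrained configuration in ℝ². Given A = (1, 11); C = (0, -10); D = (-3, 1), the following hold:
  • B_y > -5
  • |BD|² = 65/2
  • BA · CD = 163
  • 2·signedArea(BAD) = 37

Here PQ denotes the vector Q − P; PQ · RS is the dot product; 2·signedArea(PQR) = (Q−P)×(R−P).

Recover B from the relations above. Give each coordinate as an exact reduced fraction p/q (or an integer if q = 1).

1. B_x = -3/2  [2·signedArea(BAD) = 37 ∩ BA · CD = 163]
2. B_y = -9/2  [2·signedArea(BAD) = 37 ∩ BA · CD = 163]
   → B = (-3/2, -9/2)

B = (-3/2, -9/2)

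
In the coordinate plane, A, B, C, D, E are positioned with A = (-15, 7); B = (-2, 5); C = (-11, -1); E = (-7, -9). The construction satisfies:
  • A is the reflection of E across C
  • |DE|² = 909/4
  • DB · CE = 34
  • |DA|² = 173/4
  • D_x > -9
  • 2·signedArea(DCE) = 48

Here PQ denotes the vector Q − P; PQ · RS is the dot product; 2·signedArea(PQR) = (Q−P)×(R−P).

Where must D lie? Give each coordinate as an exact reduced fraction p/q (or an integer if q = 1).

1. D_x = -17/2  [2·signedArea(DCE) = 48 ∩ DB · CE = 34]
2. D_y = 6  [2·signedArea(DCE) = 48 ∩ DB · CE = 34]
   → D = (-17/2, 6)

D = (-17/2, 6)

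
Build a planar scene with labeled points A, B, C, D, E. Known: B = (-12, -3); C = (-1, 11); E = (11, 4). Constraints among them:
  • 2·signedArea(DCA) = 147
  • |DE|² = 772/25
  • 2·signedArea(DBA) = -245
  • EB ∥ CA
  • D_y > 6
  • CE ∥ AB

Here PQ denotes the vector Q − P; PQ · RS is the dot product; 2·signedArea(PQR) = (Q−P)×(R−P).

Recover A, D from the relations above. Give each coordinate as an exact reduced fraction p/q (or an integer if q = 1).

1. A_x = -24  [CE ∥ AB ∩ EB ∥ CA]
2. A_y = 4  [CE ∥ AB ∩ EB ∥ CA]
   → A = (-24, 4)
3. D_x = 31/5  [2·signedArea(DCA) = 147 ∩ 2·signedArea(DBA) = -245]
4. D_y = 34/5  [2·signedArea(DCA) = 147 ∩ 2·signedArea(DBA) = -245]
   → D = (31/5, 34/5)

A = (-24, 4)
D = (31/5, 34/5)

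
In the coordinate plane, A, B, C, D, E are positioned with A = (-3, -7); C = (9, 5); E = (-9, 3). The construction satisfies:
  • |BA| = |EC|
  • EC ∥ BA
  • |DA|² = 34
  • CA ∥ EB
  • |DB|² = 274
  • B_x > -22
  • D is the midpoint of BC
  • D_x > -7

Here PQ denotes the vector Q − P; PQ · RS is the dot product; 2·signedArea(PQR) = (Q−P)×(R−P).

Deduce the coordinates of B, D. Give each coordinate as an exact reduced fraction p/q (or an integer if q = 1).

1. B_x = -21  [EC ∥ BA ∩ CA ∥ EB]
2. B_y = -9  [EC ∥ BA ∩ CA ∥ EB]
   → B = (-21, -9)
3. D_x = -6  [D is the midpoint of BC]
4. D_y = -2  [D is the midpoint of BC]
   → D = (-6, -2)

B = (-21, -9)
D = (-6, -2)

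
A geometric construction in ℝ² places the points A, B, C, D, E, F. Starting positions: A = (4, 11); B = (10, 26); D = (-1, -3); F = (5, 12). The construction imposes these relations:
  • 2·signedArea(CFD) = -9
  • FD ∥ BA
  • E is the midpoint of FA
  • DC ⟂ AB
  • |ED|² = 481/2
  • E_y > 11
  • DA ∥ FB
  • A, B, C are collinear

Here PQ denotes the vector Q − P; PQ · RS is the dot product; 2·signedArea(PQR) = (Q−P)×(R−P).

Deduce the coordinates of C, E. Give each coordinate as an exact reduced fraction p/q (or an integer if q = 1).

1. C_x = -44/29  [A, B, C are collinear ∩ DC ⟂ AB]
2. C_y = -81/29  [A, B, C are collinear ∩ DC ⟂ AB]
   → C = (-44/29, -81/29)
3. E_x = 9/2  [E is the midpoint of FA]
4. E_y = 23/2  [E is the midpoint of FA]
   → E = (9/2, 23/2)

C = (-44/29, -81/29)
E = (9/2, 23/2)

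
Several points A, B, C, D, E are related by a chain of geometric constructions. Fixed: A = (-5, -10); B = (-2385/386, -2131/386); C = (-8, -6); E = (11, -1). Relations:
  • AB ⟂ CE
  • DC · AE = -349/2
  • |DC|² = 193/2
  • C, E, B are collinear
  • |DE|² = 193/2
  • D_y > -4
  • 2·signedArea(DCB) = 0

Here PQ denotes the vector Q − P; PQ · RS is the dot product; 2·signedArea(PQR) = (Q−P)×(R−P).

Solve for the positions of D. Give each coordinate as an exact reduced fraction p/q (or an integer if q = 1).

1. D_x = 3/2  [2·signedArea(DCB) = 0 ∩ DC · AE = -349/2]
2. D_y = -7/2  [2·signedArea(DCB) = 0 ∩ DC · AE = -349/2]
   → D = (3/2, -7/2)

D = (3/2, -7/2)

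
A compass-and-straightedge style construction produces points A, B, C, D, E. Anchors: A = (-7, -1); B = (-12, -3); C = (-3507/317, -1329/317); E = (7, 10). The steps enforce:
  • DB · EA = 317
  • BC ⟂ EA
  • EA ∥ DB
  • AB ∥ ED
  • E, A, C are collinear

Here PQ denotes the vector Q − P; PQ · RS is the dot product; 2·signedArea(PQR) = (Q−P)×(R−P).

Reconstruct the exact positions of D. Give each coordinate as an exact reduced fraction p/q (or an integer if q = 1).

D = (2, 8)

1. D_x = 2  [EA ∥ DB ∩ AB ∥ ED]
2. D_y = 8  [EA ∥ DB ∩ AB ∥ ED]
   → D = (2, 8)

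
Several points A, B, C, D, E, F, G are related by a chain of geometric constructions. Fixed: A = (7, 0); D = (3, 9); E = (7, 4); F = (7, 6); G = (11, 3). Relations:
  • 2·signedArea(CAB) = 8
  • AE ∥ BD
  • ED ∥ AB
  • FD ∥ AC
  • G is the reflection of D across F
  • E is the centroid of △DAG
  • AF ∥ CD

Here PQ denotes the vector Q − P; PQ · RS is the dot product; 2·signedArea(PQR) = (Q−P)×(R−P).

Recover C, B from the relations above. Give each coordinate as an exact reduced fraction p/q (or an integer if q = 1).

1. C_x = 3  [AF ∥ CD ∩ FD ∥ AC]
2. C_y = 3  [AF ∥ CD ∩ FD ∥ AC]
   → C = (3, 3)
3. B_x = 3  [AE ∥ BD ∩ ED ∥ AB]
4. B_y = 5  [AE ∥ BD ∩ ED ∥ AB]
   → B = (3, 5)

B = (3, 5)
C = (3, 3)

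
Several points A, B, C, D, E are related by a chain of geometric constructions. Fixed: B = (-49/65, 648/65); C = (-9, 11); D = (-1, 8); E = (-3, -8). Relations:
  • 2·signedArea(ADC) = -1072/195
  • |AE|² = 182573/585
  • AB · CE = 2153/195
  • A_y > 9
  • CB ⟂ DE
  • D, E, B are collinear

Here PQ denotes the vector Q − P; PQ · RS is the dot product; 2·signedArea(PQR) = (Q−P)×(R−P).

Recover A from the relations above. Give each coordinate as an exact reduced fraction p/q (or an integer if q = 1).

A = (-233/65, 1883/195)

1. A_x = -233/65  [2·signedArea(ADC) = -1072/195 ∩ AB · CE = 2153/195]
2. A_y = 1883/195  [2·signedArea(ADC) = -1072/195 ∩ AB · CE = 2153/195]
   → A = (-233/65, 1883/195)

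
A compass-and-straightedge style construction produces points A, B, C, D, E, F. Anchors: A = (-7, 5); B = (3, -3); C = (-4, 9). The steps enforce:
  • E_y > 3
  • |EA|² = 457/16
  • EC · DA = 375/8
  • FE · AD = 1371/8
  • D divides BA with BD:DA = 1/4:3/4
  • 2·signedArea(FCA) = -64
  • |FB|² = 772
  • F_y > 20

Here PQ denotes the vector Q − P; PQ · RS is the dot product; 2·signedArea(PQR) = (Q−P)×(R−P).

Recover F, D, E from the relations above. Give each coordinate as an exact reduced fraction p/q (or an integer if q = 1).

D = (1/2, -1)
E = (-7/4, 4)
F = (-11, 21)

1. F_x = -11  [line 4·x + -3·y + 107 = 0 ∩ |FB|² = 772]
2. F_y = 21  [line 4·x + -3·y + 107 = 0 ∩ |FB|² = 772]
   → F = (-11, 21)
3. D_x = 1/2  [D divides BA with BD:DA = 1/4:3/4]
4. D_y = -1  [D divides BA with BD:DA = 1/4:3/4]
   → D = (1/2, -1)
5. E_x = -7/4  [line 15/2·x + -6·y + 297/8 = 0 ∩ |EA|² = 457/16]
6. E_y = 4  [line 15/2·x + -6·y + 297/8 = 0 ∩ |EA|² = 457/16]
   → E = (-7/4, 4)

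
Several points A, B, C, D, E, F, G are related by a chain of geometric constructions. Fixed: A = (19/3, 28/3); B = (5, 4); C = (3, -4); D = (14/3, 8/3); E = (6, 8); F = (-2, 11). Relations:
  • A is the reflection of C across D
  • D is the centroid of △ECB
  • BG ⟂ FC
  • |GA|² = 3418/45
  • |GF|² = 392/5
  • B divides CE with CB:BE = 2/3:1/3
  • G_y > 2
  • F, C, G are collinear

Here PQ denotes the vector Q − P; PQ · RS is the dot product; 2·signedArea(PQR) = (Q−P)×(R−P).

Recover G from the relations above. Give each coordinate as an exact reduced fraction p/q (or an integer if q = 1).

1. G_x = 4/5  [F, C, G are collinear ∩ BG ⟂ FC]
2. G_y = 13/5  [F, C, G are collinear ∩ BG ⟂ FC]
   → G = (4/5, 13/5)

G = (4/5, 13/5)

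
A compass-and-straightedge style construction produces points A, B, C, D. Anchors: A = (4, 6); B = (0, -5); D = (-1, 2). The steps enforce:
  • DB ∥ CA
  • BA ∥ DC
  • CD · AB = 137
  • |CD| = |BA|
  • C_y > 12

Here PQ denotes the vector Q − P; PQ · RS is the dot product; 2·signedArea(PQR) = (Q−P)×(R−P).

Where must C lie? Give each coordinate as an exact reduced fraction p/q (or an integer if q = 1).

C = (3, 13)

1. C_x = 3  [DB ∥ CA ∩ BA ∥ DC]
2. C_y = 13  [DB ∥ CA ∩ BA ∥ DC]
   → C = (3, 13)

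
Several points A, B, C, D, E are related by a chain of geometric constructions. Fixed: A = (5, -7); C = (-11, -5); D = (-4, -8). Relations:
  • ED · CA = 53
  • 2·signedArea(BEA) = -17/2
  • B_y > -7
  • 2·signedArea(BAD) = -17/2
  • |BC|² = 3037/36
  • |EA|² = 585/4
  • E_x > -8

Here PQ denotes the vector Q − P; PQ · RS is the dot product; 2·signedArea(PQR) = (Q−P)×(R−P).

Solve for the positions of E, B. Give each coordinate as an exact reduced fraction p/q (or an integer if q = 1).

1. E_x = -7  [line -16·x + 2·y + -101 = 0 ∩ |EA|² = 585/4]
2. E_y = -11/2  [line -16·x + 2·y + -101 = 0 ∩ |EA|² = 585/4]
   → E = (-7, -11/2)
3. B_x = -2  [2·signedArea(BEA) = -17/2 ∩ 2·signedArea(BAD) = -17/2]
4. B_y = -41/6  [2·signedArea(BEA) = -17/2 ∩ 2·signedArea(BAD) = -17/2]
   → B = (-2, -41/6)

B = (-2, -41/6)
E = (-7, -11/2)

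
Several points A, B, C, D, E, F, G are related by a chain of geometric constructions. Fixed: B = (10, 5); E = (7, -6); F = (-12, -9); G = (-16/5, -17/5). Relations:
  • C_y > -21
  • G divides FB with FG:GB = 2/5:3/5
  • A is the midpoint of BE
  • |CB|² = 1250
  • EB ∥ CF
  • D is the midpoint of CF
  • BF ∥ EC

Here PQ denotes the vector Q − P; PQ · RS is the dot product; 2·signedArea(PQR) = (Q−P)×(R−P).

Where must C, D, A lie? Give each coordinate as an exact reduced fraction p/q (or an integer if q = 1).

A = (17/2, -1/2)
C = (-15, -20)
D = (-27/2, -29/2)

1. C_x = -15  [EB ∥ CF ∩ BF ∥ EC]
2. C_y = -20  [EB ∥ CF ∩ BF ∥ EC]
   → C = (-15, -20)
3. D_x = -27/2  [D is the midpoint of CF]
4. D_y = -29/2  [D is the midpoint of CF]
   → D = (-27/2, -29/2)
5. A_x = 17/2  [A is the midpoint of BE]
6. A_y = -1/2  [A is the midpoint of BE]
   → A = (17/2, -1/2)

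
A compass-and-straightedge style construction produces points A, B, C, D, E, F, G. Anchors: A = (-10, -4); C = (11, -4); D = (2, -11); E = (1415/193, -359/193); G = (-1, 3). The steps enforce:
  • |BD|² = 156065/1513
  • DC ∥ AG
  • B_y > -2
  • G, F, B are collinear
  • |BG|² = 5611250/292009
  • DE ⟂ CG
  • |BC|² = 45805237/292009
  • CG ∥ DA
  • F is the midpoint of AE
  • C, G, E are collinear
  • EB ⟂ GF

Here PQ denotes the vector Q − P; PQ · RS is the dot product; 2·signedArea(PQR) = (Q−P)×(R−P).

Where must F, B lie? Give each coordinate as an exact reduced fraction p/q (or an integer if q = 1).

1. F_x = -515/386  [F is the midpoint of AE]
2. F_y = -1131/386  [F is the midpoint of AE]
   → F = (-515/386, -1131/386)
3. B_x = -364034/292009  [G, F, B are collinear ∩ EB ⟂ GF]
4. B_y = -401998/292009  [G, F, B are collinear ∩ EB ⟂ GF]
   → B = (-364034/292009, -401998/292009)

B = (-364034/292009, -401998/292009)
F = (-515/386, -1131/386)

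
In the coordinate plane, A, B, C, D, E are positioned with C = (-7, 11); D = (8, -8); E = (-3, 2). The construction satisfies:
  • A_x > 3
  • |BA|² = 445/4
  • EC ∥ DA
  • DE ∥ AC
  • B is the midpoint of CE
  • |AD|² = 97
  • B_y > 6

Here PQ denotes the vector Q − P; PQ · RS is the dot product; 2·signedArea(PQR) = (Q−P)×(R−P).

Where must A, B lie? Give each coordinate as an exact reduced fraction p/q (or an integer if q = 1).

1. A_x = 4  [DE ∥ AC ∩ EC ∥ DA]
2. A_y = 1  [DE ∥ AC ∩ EC ∥ DA]
   → A = (4, 1)
3. B_x = -5  [B is the midpoint of CE]
4. B_y = 13/2  [B is the midpoint of CE]
   → B = (-5, 13/2)

A = (4, 1)
B = (-5, 13/2)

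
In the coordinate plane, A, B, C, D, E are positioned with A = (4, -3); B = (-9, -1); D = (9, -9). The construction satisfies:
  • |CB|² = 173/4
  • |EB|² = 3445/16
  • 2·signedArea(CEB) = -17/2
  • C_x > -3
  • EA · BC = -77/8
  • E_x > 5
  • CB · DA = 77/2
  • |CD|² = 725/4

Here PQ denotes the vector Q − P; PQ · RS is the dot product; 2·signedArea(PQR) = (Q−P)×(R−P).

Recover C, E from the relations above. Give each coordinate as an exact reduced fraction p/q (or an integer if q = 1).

1. C_x = -5/2  [line 5·x + -6·y + 1/2 = 0 ∩ |CB|² = 173/4]
2. C_y = -2  [line 5·x + -6·y + 1/2 = 0 ∩ |CB|² = 173/4]
   → C = (-5/2, -2)
3. E_x = 21/4  [2·signedArea(CEB) = -17/2 ∩ EA · BC = -77/8]
4. E_y = -9/2  [2·signedArea(CEB) = -17/2 ∩ EA · BC = -77/8]
   → E = (21/4, -9/2)

C = (-5/2, -2)
E = (21/4, -9/2)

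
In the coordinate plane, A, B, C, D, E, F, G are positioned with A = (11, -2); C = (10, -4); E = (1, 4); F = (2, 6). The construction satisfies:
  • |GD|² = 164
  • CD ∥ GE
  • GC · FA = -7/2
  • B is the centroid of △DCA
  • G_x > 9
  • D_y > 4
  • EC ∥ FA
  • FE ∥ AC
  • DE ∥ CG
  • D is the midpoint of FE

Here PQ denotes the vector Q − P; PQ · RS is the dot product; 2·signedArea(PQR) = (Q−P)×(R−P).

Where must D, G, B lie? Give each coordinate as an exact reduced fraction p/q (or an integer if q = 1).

B = (15/2, -1/3)
D = (3/2, 5)
G = (19/2, -5)

1. D_x = 3/2  [D is the midpoint of FE]
2. D_y = 5  [D is the midpoint of FE]
   → D = (3/2, 5)
3. G_x = 19/2  [CD ∥ GE ∩ DE ∥ CG]
4. G_y = -5  [CD ∥ GE ∩ DE ∥ CG]
   → G = (19/2, -5)
5. B_x = 15/2  [B is the centroid of △DCA]
6. B_y = -1/3  [B is the centroid of △DCA]
   → B = (15/2, -1/3)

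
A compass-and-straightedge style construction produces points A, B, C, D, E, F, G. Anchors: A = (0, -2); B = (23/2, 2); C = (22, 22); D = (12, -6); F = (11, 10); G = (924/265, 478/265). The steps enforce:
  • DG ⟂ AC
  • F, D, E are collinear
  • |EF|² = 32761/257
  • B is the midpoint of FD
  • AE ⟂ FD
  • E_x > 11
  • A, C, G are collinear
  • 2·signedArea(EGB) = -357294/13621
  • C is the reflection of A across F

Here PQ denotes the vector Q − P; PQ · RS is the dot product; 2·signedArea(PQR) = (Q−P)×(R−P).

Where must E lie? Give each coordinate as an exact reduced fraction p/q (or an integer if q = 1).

E = (3008/257, -326/257)

1. E_x = 3008/257  [F, D, E are collinear ∩ AE ⟂ FD]
2. E_y = -326/257  [F, D, E are collinear ∩ AE ⟂ FD]
   → E = (3008/257, -326/257)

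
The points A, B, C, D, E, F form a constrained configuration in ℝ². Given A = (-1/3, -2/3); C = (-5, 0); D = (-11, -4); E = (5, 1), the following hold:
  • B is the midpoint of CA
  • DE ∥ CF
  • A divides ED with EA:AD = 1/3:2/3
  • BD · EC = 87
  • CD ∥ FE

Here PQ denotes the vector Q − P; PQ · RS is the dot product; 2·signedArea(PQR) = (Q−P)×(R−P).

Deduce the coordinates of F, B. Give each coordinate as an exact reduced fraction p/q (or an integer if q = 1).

B = (-8/3, -1/3)
F = (11, 5)

1. F_x = 11  [CD ∥ FE ∩ DE ∥ CF]
2. F_y = 5  [CD ∥ FE ∩ DE ∥ CF]
   → F = (11, 5)
3. B_x = -8/3  [B is the midpoint of CA]
4. B_y = -1/3  [B is the midpoint of CA]
   → B = (-8/3, -1/3)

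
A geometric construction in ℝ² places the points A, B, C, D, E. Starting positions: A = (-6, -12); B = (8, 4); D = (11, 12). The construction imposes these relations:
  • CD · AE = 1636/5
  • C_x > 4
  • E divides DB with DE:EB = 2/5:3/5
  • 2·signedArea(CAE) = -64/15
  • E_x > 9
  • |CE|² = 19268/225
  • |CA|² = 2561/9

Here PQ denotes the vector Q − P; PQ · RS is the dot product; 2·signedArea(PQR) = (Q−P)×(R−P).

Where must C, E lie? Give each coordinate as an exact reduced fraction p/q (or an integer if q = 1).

C = (13/3, 4/3)
E = (49/5, 44/5)

1. E_x = 49/5  [E divides DB with DE:EB = 2/5:3/5]
2. E_y = 44/5  [E divides DB with DE:EB = 2/5:3/5]
   → E = (49/5, 44/5)
3. C_x = 13/3  [CD · AE = 1636/5 ∩ 2·signedArea(CAE) = -64/15]
4. C_y = 4/3  [CD · AE = 1636/5 ∩ 2·signedArea(CAE) = -64/15]
   → C = (13/3, 4/3)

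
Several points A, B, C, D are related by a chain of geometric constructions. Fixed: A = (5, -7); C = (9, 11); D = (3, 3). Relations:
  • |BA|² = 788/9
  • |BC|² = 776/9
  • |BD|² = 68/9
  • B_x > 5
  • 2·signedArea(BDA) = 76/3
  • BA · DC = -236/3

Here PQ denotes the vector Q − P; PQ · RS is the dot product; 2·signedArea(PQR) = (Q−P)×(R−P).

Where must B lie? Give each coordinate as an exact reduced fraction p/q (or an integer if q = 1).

1. B_x = 17/3  [2·signedArea(BDA) = 76/3 ∩ BA · DC = -236/3]
2. B_y = 7/3  [2·signedArea(BDA) = 76/3 ∩ BA · DC = -236/3]
   → B = (17/3, 7/3)

B = (17/3, 7/3)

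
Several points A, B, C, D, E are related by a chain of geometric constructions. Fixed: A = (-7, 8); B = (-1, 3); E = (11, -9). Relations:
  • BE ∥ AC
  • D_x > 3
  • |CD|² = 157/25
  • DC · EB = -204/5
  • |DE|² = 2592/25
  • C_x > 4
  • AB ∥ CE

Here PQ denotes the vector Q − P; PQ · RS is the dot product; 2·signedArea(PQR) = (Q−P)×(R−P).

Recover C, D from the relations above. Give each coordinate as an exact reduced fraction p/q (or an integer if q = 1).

1. C_x = 5  [AB ∥ CE ∩ BE ∥ AC]
2. C_y = -4  [AB ∥ CE ∩ BE ∥ AC]
   → C = (5, -4)
3. D_x = 19/5  [line 12·x + -12·y + -336/5 = 0 ∩ |DE|² = 2592/25]
4. D_y = -9/5  [line 12·x + -12·y + -336/5 = 0 ∩ |DE|² = 2592/25]
   → D = (19/5, -9/5)

C = (5, -4)
D = (19/5, -9/5)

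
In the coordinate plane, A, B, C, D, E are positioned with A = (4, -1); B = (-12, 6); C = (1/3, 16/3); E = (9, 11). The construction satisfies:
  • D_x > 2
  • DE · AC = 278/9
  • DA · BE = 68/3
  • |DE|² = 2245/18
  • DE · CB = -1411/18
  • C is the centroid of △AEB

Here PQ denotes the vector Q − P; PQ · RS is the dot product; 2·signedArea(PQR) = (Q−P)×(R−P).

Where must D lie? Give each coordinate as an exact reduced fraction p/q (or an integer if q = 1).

D = (13/6, 13/6)

1. D_x = 13/6  [DA · BE = 68/3 ∩ DE · AC = 278/9]
2. D_y = 13/6  [DA · BE = 68/3 ∩ DE · AC = 278/9]
   → D = (13/6, 13/6)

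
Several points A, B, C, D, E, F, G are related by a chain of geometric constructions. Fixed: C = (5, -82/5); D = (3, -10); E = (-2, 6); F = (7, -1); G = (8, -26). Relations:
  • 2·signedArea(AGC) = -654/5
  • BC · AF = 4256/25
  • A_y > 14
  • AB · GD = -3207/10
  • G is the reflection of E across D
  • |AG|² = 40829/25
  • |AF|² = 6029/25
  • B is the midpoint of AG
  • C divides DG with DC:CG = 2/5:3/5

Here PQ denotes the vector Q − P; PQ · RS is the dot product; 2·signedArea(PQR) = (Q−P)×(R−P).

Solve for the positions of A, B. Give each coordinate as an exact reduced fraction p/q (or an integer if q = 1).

1. A_x = 9  [line -48/5·x + -3·y + 648/5 = 0 ∩ |AG|² = 40829/25]
2. A_y = 72/5  [line -48/5·x + -3·y + 648/5 = 0 ∩ |AG|² = 40829/25]
   → A = (9, 72/5)
3. B_x = 17/2  [AB · GD = -3207/10 ∩ B is the midpoint of AG]
4. B_y = -29/5  [AB · GD = -3207/10 ∩ B is the midpoint of AG]
   → B = (17/2, -29/5)

A = (9, 72/5)
B = (17/2, -29/5)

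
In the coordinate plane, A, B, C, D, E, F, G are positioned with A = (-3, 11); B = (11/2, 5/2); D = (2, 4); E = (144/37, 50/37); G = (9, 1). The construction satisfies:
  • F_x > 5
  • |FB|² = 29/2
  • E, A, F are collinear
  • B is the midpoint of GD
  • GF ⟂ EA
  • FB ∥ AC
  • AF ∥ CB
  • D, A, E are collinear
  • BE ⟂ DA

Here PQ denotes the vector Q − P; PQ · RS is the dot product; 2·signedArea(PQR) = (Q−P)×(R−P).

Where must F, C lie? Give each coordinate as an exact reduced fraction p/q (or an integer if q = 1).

1. F_x = 214/37  [E, A, F are collinear ∩ GF ⟂ EA]
2. F_y = -48/37  [E, A, F are collinear ∩ GF ⟂ EA]
   → F = (214/37, -48/37)
3. C_x = -243/74  [AF ∥ CB ∩ FB ∥ AC]
4. C_y = 1095/74  [AF ∥ CB ∩ FB ∥ AC]
   → C = (-243/74, 1095/74)

C = (-243/74, 1095/74)
F = (214/37, -48/37)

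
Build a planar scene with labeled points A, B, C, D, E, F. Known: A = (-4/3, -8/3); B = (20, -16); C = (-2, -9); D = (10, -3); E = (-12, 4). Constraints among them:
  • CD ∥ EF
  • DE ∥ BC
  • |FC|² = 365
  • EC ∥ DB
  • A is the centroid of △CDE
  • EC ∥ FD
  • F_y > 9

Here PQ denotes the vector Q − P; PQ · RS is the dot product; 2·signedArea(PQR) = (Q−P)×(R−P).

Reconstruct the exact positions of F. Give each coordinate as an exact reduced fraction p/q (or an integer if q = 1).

1. F_x = 0  [EC ∥ FD ∩ CD ∥ EF]
2. F_y = 10  [EC ∥ FD ∩ CD ∥ EF]
   → F = (0, 10)

F = (0, 10)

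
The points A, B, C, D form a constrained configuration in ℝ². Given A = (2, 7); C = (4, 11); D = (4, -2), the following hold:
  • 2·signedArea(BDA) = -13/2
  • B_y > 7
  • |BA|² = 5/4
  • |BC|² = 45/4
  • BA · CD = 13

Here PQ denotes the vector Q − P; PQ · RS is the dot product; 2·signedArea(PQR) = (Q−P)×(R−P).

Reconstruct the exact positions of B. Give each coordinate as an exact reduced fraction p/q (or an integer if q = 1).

1. B_x = 5/2  [2·signedArea(BDA) = -13/2 ∩ BA · CD = 13]
2. B_y = 8  [2·signedArea(BDA) = -13/2 ∩ BA · CD = 13]
   → B = (5/2, 8)

B = (5/2, 8)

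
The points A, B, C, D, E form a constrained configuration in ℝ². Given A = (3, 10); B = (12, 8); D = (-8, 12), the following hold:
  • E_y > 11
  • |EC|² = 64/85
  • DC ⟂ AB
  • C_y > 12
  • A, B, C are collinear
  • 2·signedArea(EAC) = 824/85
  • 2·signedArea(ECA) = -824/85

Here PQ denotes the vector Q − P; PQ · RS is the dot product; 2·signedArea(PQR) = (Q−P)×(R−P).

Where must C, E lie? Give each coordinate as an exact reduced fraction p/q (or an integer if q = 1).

1. C_x = -672/85  [A, B, C are collinear ∩ DC ⟂ AB]
2. C_y = 1056/85  [A, B, C are collinear ∩ DC ⟂ AB]
   → C = (-672/85, 1056/85)
3. E_x = -688/85  [line -206/85·x + -927/85·y + 9064/85 = 0 ∩ |EC|² = 64/85]
4. E_y = 984/85  [line -206/85·x + -927/85·y + 9064/85 = 0 ∩ |EC|² = 64/85]
   → E = (-688/85, 984/85)

C = (-672/85, 1056/85)
E = (-688/85, 984/85)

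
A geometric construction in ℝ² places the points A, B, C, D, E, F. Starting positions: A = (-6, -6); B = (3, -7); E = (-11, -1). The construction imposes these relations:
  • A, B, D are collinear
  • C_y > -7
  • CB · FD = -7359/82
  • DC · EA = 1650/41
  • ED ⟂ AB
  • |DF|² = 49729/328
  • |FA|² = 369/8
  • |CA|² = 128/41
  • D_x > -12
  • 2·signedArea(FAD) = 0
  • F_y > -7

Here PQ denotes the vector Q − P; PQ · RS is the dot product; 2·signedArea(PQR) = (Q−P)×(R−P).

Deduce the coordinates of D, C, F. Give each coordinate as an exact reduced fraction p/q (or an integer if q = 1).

C = (-174/41, -254/41)
D = (-471/41, -221/41)
F = (3/4, -27/4)

1. D_x = -471/41  [A, B, D are collinear ∩ ED ⟂ AB]
2. D_y = -221/41  [A, B, D are collinear ∩ ED ⟂ AB]
   → D = (-471/41, -221/41)
3. C_x = -174/41  [line 5·x + -5·y + -400/41 = 0 ∩ |CA|² = 128/41]
4. C_y = -254/41  [line 5·x + -5·y + -400/41 = 0 ∩ |CA|² = 128/41]
   → C = (-174/41, -254/41)
5. F_x = 3/4  [CB · FD = -7359/82 ∩ 2·signedArea(FAD) = 0]
6. F_y = -27/4  [CB · FD = -7359/82 ∩ 2·signedArea(FAD) = 0]
   → F = (3/4, -27/4)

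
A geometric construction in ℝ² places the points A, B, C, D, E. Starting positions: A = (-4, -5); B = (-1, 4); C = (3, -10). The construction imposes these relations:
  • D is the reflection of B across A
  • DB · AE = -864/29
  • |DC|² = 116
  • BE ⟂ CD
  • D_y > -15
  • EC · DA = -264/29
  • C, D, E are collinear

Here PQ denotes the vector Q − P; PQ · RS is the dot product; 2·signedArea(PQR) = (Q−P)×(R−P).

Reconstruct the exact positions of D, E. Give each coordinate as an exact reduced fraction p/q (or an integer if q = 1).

1. D_x = -7  [D is the reflection of B across A]
2. D_y = -14  [D is the reflection of B across A]
   → D = (-7, -14)
3. E_x = 127/29  [C, D, E are collinear ∩ BE ⟂ CD]
4. E_y = -274/29  [C, D, E are collinear ∩ BE ⟂ CD]
   → E = (127/29, -274/29)

D = (-7, -14)
E = (127/29, -274/29)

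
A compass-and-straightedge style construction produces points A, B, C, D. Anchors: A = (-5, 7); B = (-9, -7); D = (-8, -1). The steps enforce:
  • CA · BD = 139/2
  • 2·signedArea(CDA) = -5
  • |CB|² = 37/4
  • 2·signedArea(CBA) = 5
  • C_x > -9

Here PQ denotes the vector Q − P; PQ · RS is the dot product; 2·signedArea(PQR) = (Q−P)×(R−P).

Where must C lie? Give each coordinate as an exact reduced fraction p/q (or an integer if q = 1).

C = (-17/2, -4)

1. C_x = -17/2  [2·signedArea(CDA) = -5 ∩ CA · BD = 139/2]
2. C_y = -4  [2·signedArea(CDA) = -5 ∩ CA · BD = 139/2]
   → C = (-17/2, -4)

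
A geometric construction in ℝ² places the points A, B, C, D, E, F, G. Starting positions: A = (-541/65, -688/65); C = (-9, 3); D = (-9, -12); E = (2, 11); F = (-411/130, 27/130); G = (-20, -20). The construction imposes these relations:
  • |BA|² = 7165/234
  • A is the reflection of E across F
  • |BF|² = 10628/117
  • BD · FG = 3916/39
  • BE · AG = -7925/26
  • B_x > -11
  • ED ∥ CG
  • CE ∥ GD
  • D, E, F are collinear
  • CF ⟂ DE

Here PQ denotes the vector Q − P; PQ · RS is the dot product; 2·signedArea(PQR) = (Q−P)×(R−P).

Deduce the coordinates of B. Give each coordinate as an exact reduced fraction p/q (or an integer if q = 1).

1. B_x = -4181/390  [BE · AG = -7925/26 ∩ BD · FG = 3916/39]
2. B_y = -2183/390  [BE · AG = -7925/26 ∩ BD · FG = 3916/39]
   → B = (-4181/390, -2183/390)

B = (-4181/390, -2183/390)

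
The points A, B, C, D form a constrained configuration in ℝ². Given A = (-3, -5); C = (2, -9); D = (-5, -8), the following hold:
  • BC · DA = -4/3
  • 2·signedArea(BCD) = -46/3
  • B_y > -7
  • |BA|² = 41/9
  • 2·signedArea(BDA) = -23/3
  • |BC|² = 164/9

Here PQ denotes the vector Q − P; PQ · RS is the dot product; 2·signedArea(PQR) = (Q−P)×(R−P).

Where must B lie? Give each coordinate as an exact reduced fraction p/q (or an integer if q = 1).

B = (-4/3, -19/3)

1. B_x = -4/3  [BC · DA = -4/3 ∩ 2·signedArea(BDA) = -23/3]
2. B_y = -19/3  [BC · DA = -4/3 ∩ 2·signedArea(BDA) = -23/3]
   → B = (-4/3, -19/3)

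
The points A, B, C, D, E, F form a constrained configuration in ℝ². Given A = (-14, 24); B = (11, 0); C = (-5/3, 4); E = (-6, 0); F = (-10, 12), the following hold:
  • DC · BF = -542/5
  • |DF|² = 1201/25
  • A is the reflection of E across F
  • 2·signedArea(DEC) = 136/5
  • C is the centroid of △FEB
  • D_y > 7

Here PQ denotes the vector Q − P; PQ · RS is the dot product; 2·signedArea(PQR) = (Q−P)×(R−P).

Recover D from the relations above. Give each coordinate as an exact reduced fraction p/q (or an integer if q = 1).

D = (-5, 36/5)

1. D_x = -5  [DC · BF = -542/5 ∩ 2·signedArea(DEC) = 136/5]
2. D_y = 36/5  [DC · BF = -542/5 ∩ 2·signedArea(DEC) = 136/5]
   → D = (-5, 36/5)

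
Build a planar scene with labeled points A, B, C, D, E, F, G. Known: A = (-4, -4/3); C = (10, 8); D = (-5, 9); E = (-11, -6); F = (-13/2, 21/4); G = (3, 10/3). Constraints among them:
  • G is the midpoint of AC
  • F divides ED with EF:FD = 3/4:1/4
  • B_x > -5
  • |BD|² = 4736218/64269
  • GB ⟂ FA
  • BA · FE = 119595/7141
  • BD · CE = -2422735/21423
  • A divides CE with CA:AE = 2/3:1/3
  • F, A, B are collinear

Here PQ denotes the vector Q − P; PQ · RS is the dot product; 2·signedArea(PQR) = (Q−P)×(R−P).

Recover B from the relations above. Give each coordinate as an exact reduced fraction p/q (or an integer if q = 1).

B = (-33324/7141, 9040/21423)

1. B_x = -33324/7141  [F, A, B are collinear ∩ GB ⟂ FA]
2. B_y = 9040/21423  [F, A, B are collinear ∩ GB ⟂ FA]
   → B = (-33324/7141, 9040/21423)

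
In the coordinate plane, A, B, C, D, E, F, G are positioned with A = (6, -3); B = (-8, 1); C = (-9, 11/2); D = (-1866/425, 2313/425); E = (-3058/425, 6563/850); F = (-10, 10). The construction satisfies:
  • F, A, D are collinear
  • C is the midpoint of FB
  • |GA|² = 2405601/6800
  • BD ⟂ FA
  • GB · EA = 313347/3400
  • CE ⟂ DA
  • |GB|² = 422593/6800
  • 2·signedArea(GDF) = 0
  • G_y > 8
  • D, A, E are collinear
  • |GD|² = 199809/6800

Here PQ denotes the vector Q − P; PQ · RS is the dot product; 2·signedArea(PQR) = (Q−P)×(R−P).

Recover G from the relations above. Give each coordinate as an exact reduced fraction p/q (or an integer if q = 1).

1. G_x = -3654/425  [2·signedArea(GDF) = 0 ∩ GB · EA = 313347/3400]
2. G_y = 15063/1700  [2·signedArea(GDF) = 0 ∩ GB · EA = 313347/3400]
   → G = (-3654/425, 15063/1700)

G = (-3654/425, 15063/1700)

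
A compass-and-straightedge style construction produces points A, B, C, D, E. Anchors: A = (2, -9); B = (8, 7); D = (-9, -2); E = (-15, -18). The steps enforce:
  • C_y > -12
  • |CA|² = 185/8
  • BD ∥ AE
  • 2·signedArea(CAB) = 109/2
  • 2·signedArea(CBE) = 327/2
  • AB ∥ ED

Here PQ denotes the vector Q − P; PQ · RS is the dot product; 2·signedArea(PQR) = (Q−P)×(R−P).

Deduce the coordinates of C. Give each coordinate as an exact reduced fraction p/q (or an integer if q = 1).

C = (-9/4, -45/4)

1. C_x = -9/4  [2·signedArea(CBE) = 327/2 ∩ 2·signedArea(CAB) = 109/2]
2. C_y = -45/4  [2·signedArea(CBE) = 327/2 ∩ 2·signedArea(CAB) = 109/2]
   → C = (-9/4, -45/4)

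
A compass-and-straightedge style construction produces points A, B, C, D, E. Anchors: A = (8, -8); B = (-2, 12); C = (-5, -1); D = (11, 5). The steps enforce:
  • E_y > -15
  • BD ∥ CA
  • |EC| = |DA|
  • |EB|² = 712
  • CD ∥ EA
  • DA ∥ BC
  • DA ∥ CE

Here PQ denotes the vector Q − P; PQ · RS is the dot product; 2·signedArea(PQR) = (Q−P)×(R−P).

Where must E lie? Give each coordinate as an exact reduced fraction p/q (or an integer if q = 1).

E = (-8, -14)

1. E_x = -8  [CD ∥ EA ∩ DA ∥ CE]
2. E_y = -14  [CD ∥ EA ∩ DA ∥ CE]
   → E = (-8, -14)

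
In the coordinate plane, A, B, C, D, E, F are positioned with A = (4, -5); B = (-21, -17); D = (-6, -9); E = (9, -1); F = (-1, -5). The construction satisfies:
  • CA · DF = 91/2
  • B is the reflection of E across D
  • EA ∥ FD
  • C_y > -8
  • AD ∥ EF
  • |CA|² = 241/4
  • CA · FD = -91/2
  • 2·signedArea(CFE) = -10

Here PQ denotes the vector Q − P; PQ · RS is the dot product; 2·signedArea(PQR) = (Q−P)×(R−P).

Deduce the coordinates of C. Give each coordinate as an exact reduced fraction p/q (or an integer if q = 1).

C = (-7/2, -7)

1. C_x = -7/2  [CA · DF = 91/2 ∩ 2·signedArea(CFE) = -10]
2. C_y = -7  [CA · DF = 91/2 ∩ 2·signedArea(CFE) = -10]
   → C = (-7/2, -7)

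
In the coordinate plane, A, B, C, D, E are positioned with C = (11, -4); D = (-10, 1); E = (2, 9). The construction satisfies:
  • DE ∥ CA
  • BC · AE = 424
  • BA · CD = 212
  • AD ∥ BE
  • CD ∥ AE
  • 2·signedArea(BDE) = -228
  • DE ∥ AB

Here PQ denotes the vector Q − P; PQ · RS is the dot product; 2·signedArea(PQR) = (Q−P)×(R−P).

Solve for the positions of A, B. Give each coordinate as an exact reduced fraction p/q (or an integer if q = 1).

A = (23, 4)
B = (35, 12)

1. A_x = 23  [CD ∥ AE ∩ DE ∥ CA]
2. A_y = 4  [CD ∥ AE ∩ DE ∥ CA]
   → A = (23, 4)
3. B_x = 35  [AD ∥ BE ∩ DE ∥ AB]
4. B_y = 12  [AD ∥ BE ∩ DE ∥ AB]
   → B = (35, 12)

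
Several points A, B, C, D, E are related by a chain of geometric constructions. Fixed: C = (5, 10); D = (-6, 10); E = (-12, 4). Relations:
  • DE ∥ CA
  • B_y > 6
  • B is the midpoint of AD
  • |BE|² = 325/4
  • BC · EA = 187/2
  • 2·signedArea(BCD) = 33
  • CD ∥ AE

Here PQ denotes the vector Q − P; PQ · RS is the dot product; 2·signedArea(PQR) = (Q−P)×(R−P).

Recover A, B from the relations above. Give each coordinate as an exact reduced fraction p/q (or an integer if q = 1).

A = (-1, 4)
B = (-7/2, 7)

1. A_x = -1  [CD ∥ AE ∩ DE ∥ CA]
2. A_y = 4  [CD ∥ AE ∩ DE ∥ CA]
   → A = (-1, 4)
3. B_x = -7/2  [B is the midpoint of AD]
4. B_y = 7  [B is the midpoint of AD]
   → B = (-7/2, 7)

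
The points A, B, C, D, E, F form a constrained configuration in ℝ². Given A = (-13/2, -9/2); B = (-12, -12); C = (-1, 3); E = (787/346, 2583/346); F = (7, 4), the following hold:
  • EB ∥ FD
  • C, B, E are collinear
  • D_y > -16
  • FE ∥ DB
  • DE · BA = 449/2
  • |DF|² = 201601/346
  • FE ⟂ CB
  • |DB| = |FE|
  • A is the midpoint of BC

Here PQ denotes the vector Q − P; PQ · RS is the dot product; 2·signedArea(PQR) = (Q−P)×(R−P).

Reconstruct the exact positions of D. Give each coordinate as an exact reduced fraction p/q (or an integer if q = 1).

D = (-2517/346, -5351/346)

1. D_x = -2517/346  [FE ∥ DB ∩ EB ∥ FD]
2. D_y = -5351/346  [FE ∥ DB ∩ EB ∥ FD]
   → D = (-2517/346, -5351/346)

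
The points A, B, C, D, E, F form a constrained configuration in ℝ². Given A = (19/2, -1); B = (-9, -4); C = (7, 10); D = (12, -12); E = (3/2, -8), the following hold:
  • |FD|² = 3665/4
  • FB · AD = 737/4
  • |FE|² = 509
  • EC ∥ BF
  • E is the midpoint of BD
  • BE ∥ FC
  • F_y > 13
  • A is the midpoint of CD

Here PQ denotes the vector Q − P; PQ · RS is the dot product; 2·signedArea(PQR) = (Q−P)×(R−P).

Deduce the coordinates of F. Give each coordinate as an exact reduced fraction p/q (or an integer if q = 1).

1. F_x = -7/2  [BE ∥ FC ∩ EC ∥ BF]
2. F_y = 14  [BE ∥ FC ∩ EC ∥ BF]
   → F = (-7/2, 14)

F = (-7/2, 14)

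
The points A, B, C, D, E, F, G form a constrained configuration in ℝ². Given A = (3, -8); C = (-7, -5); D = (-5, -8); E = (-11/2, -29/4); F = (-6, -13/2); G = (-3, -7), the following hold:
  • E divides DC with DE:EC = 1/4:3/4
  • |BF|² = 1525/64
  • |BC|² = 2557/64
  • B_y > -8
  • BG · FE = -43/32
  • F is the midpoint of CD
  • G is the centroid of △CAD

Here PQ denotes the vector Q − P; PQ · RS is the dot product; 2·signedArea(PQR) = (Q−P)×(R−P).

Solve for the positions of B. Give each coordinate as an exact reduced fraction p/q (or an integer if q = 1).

1. B_x = -5/4  [line -1/2·x + 3/4·y + 163/32 = 0 ∩ |BC|² = 2557/64]
2. B_y = -61/8  [line -1/2·x + 3/4·y + 163/32 = 0 ∩ |BC|² = 2557/64]
   → B = (-5/4, -61/8)

B = (-5/4, -61/8)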